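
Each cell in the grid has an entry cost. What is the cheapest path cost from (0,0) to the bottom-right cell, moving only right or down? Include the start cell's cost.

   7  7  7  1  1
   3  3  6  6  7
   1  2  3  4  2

Take (0,0) → (1,0) → (2,0) → (2,1) → (2,2) → (2,3) → (2,4) for a total of 7 + 3 + 1 + 2 + 3 + 4 + 2 = 22.

22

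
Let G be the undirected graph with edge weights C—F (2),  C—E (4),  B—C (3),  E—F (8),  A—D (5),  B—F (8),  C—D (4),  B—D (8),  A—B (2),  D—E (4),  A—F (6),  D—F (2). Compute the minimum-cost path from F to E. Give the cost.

Some routes from F to E:
F-D-E: 2 + 4 = 6
F-C-D-E: 2 + 4 + 4 = 10
F-D-C-E: 2 + 4 + 4 = 10
F-E: 8
F-C-E: 2 + 4 = 6
F-B-C-E: 8 + 3 + 4 = 15
The minimum is 6.

6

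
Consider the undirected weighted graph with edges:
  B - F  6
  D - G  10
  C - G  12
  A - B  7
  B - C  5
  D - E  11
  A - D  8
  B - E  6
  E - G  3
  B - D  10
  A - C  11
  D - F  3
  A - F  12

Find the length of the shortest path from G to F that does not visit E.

A few of the G→F routes:
G-D-F: 10 + 3 = 13
G-C-B-F: 12 + 5 + 6 = 23
G-D-B-F: 10 + 10 + 6 = 26
Best route has total 13.

13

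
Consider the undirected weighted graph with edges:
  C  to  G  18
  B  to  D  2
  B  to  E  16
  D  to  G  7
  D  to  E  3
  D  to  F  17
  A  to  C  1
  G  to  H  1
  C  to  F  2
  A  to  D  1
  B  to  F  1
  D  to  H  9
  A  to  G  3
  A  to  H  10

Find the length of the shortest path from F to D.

3

A few of the F→D routes:
F→C→A→G→H→D: 2 + 1 + 3 + 1 + 9 = 16
F→C→A→G→D: 2 + 1 + 3 + 7 = 13
F→C→A→D: 2 + 1 + 1 = 4
F→D: 17
F→B→D: 1 + 2 = 3
Best route has total 3.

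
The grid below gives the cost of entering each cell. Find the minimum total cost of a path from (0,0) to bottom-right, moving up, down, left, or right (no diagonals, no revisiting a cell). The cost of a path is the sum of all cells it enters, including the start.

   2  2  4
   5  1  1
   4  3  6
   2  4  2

Best path: [0,0] → [0,1] → [1,1] → [1,2] → [2,2] → [3,2]
Cost: 2 + 2 + 1 + 1 + 6 + 2 = 14

14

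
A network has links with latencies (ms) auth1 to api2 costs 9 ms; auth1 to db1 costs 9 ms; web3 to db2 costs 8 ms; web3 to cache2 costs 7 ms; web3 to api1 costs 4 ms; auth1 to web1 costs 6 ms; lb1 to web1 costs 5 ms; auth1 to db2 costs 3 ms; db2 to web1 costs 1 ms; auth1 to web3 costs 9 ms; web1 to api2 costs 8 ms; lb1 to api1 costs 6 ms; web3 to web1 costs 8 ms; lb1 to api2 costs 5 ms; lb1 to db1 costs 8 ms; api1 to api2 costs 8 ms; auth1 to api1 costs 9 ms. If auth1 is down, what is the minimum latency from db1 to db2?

14

Some routes from db1 to db2 avoiding auth1:
db1 - lb1 - api1 - web3 - db2: 8 + 6 + 4 + 8 = 26
db1 - lb1 - api1 - web3 - web1 - db2: 8 + 6 + 4 + 8 + 1 = 27
db1 - lb1 - web1 - db2: 8 + 5 + 1 = 14
db1 - lb1 - api2 - web1 - db2: 8 + 5 + 8 + 1 = 22
Shortest: 14 ms.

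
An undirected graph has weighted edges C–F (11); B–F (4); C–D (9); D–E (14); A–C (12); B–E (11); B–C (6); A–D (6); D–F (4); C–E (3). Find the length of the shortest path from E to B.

Checking several routes:
E -> D -> F -> B: 14 + 4 + 4 = 22
E -> C -> F -> B: 3 + 11 + 4 = 18
E -> B: 11
E -> C -> B: 3 + 6 = 9
E -> C -> A -> D -> F -> B: 3 + 12 + 6 + 4 + 4 = 29
E -> C -> D -> F -> B: 3 + 9 + 4 + 4 = 20
The minimum is 9.

9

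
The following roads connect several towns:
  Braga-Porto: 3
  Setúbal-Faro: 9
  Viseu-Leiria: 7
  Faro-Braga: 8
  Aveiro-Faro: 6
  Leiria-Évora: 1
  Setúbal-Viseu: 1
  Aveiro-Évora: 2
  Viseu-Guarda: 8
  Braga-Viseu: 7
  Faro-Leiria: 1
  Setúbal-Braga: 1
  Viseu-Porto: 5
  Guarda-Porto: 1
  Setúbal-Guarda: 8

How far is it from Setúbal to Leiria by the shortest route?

Checking several routes:
Setúbal - Faro - Leiria: 9 + 1 = 10
Setúbal - Viseu - Leiria: 1 + 7 = 8
Setúbal - Braga - Faro - Leiria: 1 + 8 + 1 = 10
The minimum is 8.

8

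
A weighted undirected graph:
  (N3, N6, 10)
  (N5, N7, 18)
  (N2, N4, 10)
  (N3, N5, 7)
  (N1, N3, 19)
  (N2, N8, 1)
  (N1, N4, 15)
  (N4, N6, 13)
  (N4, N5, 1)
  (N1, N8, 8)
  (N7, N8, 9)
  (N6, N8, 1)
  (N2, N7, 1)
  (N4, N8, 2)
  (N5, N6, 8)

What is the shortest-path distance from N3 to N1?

18

A few of the N3→N1 routes:
N3 → N5 → N4 → N1: 7 + 1 + 15 = 23
N3 → N1: 19
N3 → N5 → N4 → N8 → N1: 7 + 1 + 2 + 8 = 18
N3 → N6 → N8 → N1: 10 + 1 + 8 = 19
Best route has total 18.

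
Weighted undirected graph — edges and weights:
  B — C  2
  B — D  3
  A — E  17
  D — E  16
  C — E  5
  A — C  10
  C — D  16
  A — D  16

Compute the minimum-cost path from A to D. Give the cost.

Checking several routes:
A → E → D: 17 + 16 = 33
A → D: 16
A → C → E → D: 10 + 5 + 16 = 31
A → E → C → B → D: 17 + 5 + 2 + 3 = 27
A → C → B → D: 10 + 2 + 3 = 15
A → C → D: 10 + 16 = 26
The minimum is 15.

15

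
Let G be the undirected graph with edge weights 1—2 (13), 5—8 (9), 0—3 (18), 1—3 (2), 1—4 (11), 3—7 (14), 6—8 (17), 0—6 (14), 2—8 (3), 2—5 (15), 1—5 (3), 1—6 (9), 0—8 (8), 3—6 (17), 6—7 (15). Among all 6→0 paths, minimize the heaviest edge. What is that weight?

Comparing a few candidate routes:
6 -> 1 -> 2 -> 8 -> 0: max(9, 13, 3, 8) = 13
6 -> 0: max(14) = 14
6 -> 1 -> 5 -> 2 -> 8 -> 0: max(9, 3, 15, 3, 8) = 15
6 -> 1 -> 5 -> 8 -> 0: max(9, 3, 9, 8) = 9
Smallest bottleneck: 9.

9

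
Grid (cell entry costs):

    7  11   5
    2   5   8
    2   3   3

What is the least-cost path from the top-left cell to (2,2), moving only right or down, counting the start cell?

17

Best path: r0c0→r1c0→r2c0→r2c1→r2c2
Cost: 7 + 2 + 2 + 3 + 3 = 17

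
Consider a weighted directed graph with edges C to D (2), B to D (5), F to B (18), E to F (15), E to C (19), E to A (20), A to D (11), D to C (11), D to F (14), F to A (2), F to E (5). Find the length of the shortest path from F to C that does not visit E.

Routes from F to C avoiding E:
F - B - D - C: 18 + 5 + 11 = 34
F - A - D - C: 2 + 11 + 11 = 24
Best route has total 24.

24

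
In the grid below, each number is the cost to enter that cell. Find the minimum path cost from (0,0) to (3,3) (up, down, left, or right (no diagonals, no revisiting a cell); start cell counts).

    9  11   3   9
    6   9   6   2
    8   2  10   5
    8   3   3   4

One optimal route is r0c0 -> r1c0 -> r2c0 -> r2c1 -> r3c1 -> r3c2 -> r3c3.
Its cost is 9 + 6 + 8 + 2 + 3 + 3 + 4 = 35.

35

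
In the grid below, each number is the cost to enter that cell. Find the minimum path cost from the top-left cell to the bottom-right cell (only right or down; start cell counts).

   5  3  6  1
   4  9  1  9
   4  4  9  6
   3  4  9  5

34

One optimal route is [0,0]→[1,0]→[2,0]→[3,0]→[3,1]→[3,2]→[3,3].
Its cost is 5 + 4 + 4 + 3 + 4 + 9 + 5 = 34.
(Top row then right column would cost 35.)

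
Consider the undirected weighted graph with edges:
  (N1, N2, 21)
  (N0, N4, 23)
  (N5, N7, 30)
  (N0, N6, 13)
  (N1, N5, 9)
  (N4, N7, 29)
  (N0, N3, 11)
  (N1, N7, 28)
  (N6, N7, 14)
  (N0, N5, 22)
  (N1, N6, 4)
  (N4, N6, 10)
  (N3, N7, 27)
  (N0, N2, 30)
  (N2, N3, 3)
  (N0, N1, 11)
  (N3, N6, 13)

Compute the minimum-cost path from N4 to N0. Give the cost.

Comparing a few candidate routes:
N4→N0: 23
N4→N6→N3→N0: 10 + 13 + 11 = 34
N4→N6→N0: 10 + 13 = 23
N4→N6→N1→N5→N0: 10 + 4 + 9 + 22 = 45
N4→N6→N1→N0: 10 + 4 + 11 = 25
Shortest: 23.

23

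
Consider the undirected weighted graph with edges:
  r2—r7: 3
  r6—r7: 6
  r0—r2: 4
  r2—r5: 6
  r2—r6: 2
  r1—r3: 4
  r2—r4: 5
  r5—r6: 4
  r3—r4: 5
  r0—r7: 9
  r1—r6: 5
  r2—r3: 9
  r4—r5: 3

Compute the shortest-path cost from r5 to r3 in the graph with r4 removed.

13

Checking several routes:
r5→r2→r6→r1→r3: 6 + 2 + 5 + 4 = 17
r5→r2→r3: 6 + 9 = 15
r5→r6→r2→r3: 4 + 2 + 9 = 15
r5→r6→r1→r3: 4 + 5 + 4 = 13
The minimum is 13.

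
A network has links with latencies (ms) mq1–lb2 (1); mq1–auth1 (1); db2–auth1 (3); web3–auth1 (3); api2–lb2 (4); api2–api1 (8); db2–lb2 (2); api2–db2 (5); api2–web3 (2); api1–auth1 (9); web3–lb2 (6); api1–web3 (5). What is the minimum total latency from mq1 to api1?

9

A few of the mq1→api1 routes:
mq1 - auth1 - api1: 1 + 9 = 10
mq1 - auth1 - web3 - api1: 1 + 3 + 5 = 9
mq1 - lb2 - web3 - api1: 1 + 6 + 5 = 12
Shortest: 9 ms.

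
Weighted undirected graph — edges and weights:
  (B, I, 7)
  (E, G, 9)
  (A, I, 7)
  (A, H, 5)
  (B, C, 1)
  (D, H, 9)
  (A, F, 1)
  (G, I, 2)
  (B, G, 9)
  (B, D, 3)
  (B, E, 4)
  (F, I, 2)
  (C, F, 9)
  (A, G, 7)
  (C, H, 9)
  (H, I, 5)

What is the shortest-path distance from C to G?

10

A few of the C→G routes:
C - B - I - G: 1 + 7 + 2 = 10
C - B - G: 1 + 9 = 10
C - F - I - G: 9 + 2 + 2 = 13
Shortest: 10.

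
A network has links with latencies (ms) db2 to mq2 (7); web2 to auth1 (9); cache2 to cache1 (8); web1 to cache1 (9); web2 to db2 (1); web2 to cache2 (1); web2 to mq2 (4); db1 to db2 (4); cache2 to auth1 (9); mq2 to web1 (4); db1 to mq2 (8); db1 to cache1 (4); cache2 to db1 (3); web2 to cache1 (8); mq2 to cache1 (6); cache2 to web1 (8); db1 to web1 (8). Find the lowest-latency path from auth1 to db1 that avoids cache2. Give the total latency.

14

Comparing a few candidate routes:
auth1 -> web2 -> cache1 -> db1: 9 + 8 + 4 = 21
auth1 -> web2 -> mq2 -> db1: 9 + 4 + 8 = 21
auth1 -> web2 -> db2 -> db1: 9 + 1 + 4 = 14
Shortest: 14 ms.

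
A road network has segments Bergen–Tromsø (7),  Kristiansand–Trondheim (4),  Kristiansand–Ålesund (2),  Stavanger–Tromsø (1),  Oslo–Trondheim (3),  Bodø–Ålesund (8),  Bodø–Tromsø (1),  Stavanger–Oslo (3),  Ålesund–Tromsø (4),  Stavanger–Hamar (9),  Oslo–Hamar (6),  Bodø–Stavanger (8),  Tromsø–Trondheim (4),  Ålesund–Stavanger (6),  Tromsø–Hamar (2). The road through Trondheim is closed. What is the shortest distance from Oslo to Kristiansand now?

10

Comparing a few candidate routes:
Oslo→Stavanger→Tromsø→Ålesund→Kristiansand: 3 + 1 + 4 + 2 = 10
Oslo→Stavanger→Ålesund→Kristiansand: 3 + 6 + 2 = 11
Oslo→Hamar→Tromsø→Ålesund→Kristiansand: 6 + 2 + 4 + 2 = 14
Shortest: 10 mi.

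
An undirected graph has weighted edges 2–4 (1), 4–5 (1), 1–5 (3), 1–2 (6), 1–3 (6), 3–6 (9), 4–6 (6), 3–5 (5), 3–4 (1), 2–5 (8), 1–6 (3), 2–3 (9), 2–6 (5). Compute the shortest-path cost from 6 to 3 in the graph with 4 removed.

9

Checking several routes:
6 -> 2 -> 3: 5 + 9 = 14
6 -> 2 -> 1 -> 3: 5 + 6 + 6 = 17
6 -> 1 -> 3: 3 + 6 = 9
6 -> 1 -> 2 -> 3: 3 + 6 + 9 = 18
6 -> 3: 9
6 -> 1 -> 5 -> 3: 3 + 3 + 5 = 11
Shortest: 9.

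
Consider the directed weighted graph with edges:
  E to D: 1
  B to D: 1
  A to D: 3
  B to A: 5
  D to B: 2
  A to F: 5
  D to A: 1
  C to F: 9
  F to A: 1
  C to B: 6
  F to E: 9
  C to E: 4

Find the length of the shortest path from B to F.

Routes from B to F:
B→A→F: 5 + 5 = 10
B→D→A→F: 1 + 1 + 5 = 7
Shortest: 7.

7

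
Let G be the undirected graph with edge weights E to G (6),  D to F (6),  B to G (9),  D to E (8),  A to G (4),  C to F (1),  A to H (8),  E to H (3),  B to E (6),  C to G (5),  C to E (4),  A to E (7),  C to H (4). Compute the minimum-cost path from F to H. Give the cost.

5

Comparing a few candidate routes:
F -> C -> G -> E -> H: 1 + 5 + 6 + 3 = 15
F -> C -> E -> H: 1 + 4 + 3 = 8
F -> C -> H: 1 + 4 = 5
Best route has total 5.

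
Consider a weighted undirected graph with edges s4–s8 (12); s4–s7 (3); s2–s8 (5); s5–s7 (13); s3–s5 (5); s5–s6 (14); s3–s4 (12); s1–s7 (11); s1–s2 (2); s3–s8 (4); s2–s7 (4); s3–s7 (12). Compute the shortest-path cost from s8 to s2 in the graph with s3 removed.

Routes from s8 to s2 avoiding s3:
s8 - s4 - s7 - s2: 12 + 3 + 4 = 19
s8 - s2: 5
s8 - s4 - s7 - s1 - s2: 12 + 3 + 11 + 2 = 28
Best route has total 5.

5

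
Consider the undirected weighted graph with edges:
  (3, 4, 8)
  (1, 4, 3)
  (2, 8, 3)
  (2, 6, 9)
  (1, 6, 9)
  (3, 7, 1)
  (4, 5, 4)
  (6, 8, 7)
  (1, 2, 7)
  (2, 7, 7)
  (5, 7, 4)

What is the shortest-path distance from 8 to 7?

Checking several routes:
8 → 2 → 1 → 4 → 5 → 7: 3 + 7 + 3 + 4 + 4 = 21
8 → 2 → 7: 3 + 7 = 10
8 → 2 → 1 → 4 → 3 → 7: 3 + 7 + 3 + 8 + 1 = 22
Shortest: 10.

10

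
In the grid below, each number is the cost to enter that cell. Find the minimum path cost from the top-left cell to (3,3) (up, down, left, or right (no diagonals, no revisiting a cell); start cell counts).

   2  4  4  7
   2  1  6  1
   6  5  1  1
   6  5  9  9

21

One optimal route is r0c0 r1c0 r1c1 r2c1 r2c2 r2c3 r3c3.
Its cost is 2 + 2 + 1 + 5 + 1 + 1 + 9 = 21.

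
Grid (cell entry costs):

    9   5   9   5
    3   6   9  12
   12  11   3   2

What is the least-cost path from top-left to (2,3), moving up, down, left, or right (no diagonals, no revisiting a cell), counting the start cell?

Path (0,0) (1,0) (1,1) (1,2) (2,2) (2,3): 9 + 3 + 6 + 9 + 3 + 2 = 32.

32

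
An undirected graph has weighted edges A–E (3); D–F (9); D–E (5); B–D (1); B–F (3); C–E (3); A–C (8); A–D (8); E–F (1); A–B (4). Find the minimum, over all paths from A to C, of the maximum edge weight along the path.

Some routes from A to C:
A → C: max(8) = 8
A → B → F → E → C: max(4, 3, 1, 3) = 4
A → E → C: max(3, 3) = 3
A → D → B → F → E → C: max(8, 1, 3, 1, 3) = 8
A → B → D → E → C: max(4, 1, 5, 3) = 5
Best route has worst link 3.

3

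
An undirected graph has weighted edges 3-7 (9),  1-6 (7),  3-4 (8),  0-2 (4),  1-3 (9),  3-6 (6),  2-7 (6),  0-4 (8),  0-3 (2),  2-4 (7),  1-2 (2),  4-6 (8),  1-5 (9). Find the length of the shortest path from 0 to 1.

Checking several routes:
0-4-2-1: 8 + 7 + 2 = 17
0-2-1: 4 + 2 = 6
0-3-6-1: 2 + 6 + 7 = 15
0-3-1: 2 + 9 = 11
The minimum is 6.

6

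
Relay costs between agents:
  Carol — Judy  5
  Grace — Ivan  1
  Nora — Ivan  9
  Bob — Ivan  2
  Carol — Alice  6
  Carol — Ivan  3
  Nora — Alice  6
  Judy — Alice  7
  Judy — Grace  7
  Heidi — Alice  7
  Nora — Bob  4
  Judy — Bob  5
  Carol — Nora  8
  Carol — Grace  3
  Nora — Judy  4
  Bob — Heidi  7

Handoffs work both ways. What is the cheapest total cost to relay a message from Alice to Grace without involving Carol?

Some routes from Alice to Grace avoiding Carol:
Alice-Judy-Bob-Ivan-Grace: 7 + 5 + 2 + 1 = 15
Alice-Judy-Grace: 7 + 7 = 14
Alice-Nora-Bob-Ivan-Grace: 6 + 4 + 2 + 1 = 13
Alice-Nora-Ivan-Grace: 6 + 9 + 1 = 16
The minimum is 13.

13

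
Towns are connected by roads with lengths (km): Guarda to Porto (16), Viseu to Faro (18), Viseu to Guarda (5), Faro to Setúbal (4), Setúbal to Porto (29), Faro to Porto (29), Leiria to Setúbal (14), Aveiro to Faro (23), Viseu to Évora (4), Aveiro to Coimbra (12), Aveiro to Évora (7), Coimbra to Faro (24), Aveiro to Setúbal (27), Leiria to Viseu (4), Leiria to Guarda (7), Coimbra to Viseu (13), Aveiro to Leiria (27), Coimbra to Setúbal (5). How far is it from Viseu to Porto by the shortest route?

Checking several routes:
Viseu-Leiria-Guarda-Porto: 4 + 7 + 16 = 27
Viseu-Guarda-Porto: 5 + 16 = 21
Viseu-Coimbra-Setúbal-Porto: 13 + 5 + 29 = 47
Viseu-Faro-Porto: 18 + 29 = 47
Viseu-Leiria-Setúbal-Porto: 4 + 14 + 29 = 47
Best route has total 21 km.

21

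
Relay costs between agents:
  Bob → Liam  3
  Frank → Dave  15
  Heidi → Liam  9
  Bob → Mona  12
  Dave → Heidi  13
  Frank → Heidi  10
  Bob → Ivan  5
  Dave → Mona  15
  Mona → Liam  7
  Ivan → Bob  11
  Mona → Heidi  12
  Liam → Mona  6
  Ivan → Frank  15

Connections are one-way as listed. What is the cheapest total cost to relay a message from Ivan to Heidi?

25

Some routes from Ivan to Heidi:
Ivan -> Frank -> Heidi: 15 + 10 = 25
Ivan -> Bob -> Liam -> Mona -> Heidi: 11 + 3 + 6 + 12 = 32
Ivan -> Bob -> Mona -> Heidi: 11 + 12 + 12 = 35
Shortest: 25.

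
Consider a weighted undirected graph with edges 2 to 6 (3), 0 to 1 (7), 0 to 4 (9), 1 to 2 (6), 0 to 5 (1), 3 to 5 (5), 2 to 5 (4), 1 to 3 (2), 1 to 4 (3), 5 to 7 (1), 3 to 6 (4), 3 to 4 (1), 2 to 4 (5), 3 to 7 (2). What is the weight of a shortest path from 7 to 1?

Some routes from 7 to 1:
7 - 3 - 4 - 1: 2 + 1 + 3 = 6
7 - 5 - 3 - 1: 1 + 5 + 2 = 8
7 - 3 - 1: 2 + 2 = 4
The minimum is 4.

4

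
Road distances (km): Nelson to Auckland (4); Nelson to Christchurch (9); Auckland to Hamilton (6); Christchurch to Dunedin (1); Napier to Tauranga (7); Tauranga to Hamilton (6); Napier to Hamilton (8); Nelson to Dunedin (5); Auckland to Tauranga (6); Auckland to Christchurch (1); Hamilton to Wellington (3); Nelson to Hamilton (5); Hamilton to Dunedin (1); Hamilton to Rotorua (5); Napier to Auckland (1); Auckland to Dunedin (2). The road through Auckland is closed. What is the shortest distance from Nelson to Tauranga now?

11

Checking several routes:
Nelson-Dunedin-Hamilton-Tauranga: 5 + 1 + 6 = 12
Nelson-Hamilton-Napier-Tauranga: 5 + 8 + 7 = 20
Nelson-Christchurch-Dunedin-Hamilton-Tauranga: 9 + 1 + 1 + 6 = 17
Nelson-Hamilton-Tauranga: 5 + 6 = 11
Best route has total 11 km.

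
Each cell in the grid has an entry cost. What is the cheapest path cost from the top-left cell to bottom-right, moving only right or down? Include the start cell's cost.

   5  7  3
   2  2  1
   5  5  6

Best path: [0,0] [1,0] [1,1] [1,2] [2,2]
Cost: 5 + 2 + 2 + 1 + 6 = 16
(Top row then right column would cost 22.)

16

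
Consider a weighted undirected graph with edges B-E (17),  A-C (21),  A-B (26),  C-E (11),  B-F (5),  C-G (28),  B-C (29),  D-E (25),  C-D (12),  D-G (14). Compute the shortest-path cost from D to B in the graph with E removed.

Checking several routes:
D -> G -> C -> B: 14 + 28 + 29 = 71
D -> C -> A -> B: 12 + 21 + 26 = 59
D -> C -> B: 12 + 29 = 41
Shortest: 41.

41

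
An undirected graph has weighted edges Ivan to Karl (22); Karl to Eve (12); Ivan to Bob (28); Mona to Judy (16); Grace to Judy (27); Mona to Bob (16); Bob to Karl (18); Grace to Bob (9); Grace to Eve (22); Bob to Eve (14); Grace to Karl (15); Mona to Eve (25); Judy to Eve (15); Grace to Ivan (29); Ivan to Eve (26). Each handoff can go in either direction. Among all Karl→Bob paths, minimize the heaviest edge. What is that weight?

14

Some routes from Karl to Bob:
Karl -> Eve -> Judy -> Mona -> Bob: max(12, 15, 16, 16) = 16
Karl -> Bob: max(18) = 18
Karl -> Grace -> Eve -> Judy -> Mona -> Bob: max(15, 22, 15, 16, 16) = 22
Karl -> Grace -> Bob: max(15, 9) = 15
Karl -> Eve -> Bob: max(12, 14) = 14
Smallest bottleneck: 14.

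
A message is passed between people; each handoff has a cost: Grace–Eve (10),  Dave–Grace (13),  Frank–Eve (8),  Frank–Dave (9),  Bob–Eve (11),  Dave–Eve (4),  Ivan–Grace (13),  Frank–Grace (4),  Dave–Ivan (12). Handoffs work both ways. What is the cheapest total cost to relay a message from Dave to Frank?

9

A few of the Dave→Frank routes:
Dave -> Eve -> Frank: 4 + 8 = 12
Dave -> Grace -> Frank: 13 + 4 = 17
Dave -> Frank: 9
Dave -> Eve -> Grace -> Frank: 4 + 10 + 4 = 18
The minimum is 9.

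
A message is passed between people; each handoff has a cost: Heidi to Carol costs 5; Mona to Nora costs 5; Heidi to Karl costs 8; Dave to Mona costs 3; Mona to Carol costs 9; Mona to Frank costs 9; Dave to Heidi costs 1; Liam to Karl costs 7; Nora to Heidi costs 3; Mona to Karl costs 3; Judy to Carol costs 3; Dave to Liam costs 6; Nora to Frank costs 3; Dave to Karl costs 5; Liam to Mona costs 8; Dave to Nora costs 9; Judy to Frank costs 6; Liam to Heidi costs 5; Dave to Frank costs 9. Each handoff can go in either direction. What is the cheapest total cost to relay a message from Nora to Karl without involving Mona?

Some routes from Nora to Karl avoiding Mona:
Nora - Dave - Karl: 9 + 5 = 14
Nora - Heidi - Karl: 3 + 8 = 11
Nora - Heidi - Dave - Karl: 3 + 1 + 5 = 9
Nora - Frank - Dave - Karl: 3 + 9 + 5 = 17
Nora - Heidi - Liam - Karl: 3 + 5 + 7 = 15
Best route has total 9.

9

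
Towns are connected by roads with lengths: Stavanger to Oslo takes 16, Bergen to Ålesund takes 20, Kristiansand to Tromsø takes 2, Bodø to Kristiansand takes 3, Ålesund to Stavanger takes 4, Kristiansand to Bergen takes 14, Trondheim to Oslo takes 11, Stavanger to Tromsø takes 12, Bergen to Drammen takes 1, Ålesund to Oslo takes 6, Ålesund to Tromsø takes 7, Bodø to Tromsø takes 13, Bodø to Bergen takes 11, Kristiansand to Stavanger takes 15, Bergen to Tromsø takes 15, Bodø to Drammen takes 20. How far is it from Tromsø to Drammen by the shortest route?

A few of the Tromsø→Drammen routes:
Tromsø → Kristiansand → Bodø → Bergen → Drammen: 2 + 3 + 11 + 1 = 17
Tromsø → Bodø → Bergen → Drammen: 13 + 11 + 1 = 25
Tromsø → Kristiansand → Bergen → Drammen: 2 + 14 + 1 = 17
Tromsø → Bergen → Drammen: 15 + 1 = 16
Shortest: 16.

16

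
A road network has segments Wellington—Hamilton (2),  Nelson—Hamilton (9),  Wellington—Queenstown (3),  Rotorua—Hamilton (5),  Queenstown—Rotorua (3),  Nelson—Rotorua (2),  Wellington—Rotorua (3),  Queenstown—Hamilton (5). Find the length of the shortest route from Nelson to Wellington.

5

Comparing a few candidate routes:
Nelson-Rotorua-Wellington: 2 + 3 = 5
Nelson-Rotorua-Queenstown-Wellington: 2 + 3 + 3 = 8
Nelson-Rotorua-Hamilton-Wellington: 2 + 5 + 2 = 9
Shortest: 5 mi.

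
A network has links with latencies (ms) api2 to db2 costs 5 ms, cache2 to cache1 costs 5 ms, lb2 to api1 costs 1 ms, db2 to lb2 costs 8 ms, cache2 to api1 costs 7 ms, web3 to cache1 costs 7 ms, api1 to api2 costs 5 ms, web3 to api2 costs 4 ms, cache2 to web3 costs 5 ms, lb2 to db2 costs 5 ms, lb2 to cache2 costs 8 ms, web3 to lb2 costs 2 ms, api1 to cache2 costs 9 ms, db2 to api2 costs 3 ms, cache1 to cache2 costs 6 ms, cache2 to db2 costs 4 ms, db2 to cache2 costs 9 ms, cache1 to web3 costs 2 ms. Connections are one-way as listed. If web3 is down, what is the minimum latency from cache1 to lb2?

18

Paths from cache1 to lb2 avoiding web3:
cache1 - cache2 - api1 - api2 - db2 - lb2: 6 + 7 + 5 + 5 + 8 = 31
cache1 - cache2 - db2 - lb2: 6 + 4 + 8 = 18
Best route has total 18 ms.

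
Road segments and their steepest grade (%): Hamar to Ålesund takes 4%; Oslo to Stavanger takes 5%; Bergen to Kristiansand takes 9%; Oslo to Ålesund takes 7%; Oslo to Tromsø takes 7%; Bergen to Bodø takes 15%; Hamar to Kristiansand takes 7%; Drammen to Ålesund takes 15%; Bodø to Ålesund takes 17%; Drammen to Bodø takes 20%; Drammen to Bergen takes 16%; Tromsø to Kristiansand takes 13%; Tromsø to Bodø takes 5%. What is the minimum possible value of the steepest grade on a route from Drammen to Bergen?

A few of the Drammen→Bergen routes:
Drammen → Ålesund → Oslo → Tromsø → Kristiansand → Bergen: max(15, 7, 7, 13, 9) = 15
Drammen → Ålesund → Hamar → Kristiansand → Tromsø → Bodø → Bergen: max(15, 4, 7, 13, 5, 15) = 15
Drammen → Ålesund → Hamar → Kristiansand → Bergen: max(15, 4, 7, 9) = 15
Drammen → Ålesund → Oslo → Tromsø → Bodø → Bergen: max(15, 7, 7, 5, 15) = 15
The minimum achievable maximum is 15%.

15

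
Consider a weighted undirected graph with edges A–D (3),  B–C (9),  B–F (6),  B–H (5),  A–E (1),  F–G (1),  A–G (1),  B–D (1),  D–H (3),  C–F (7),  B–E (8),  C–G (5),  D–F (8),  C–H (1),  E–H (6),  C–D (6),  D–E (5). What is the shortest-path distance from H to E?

6

Checking several routes:
H - C - G - A - E: 1 + 5 + 1 + 1 = 8
H - D - A - E: 3 + 3 + 1 = 7
H - D - E: 3 + 5 = 8
H - C - F - G - A - E: 1 + 7 + 1 + 1 + 1 = 11
H - B - D - A - E: 5 + 1 + 3 + 1 = 10
H - E: 6
The minimum is 6.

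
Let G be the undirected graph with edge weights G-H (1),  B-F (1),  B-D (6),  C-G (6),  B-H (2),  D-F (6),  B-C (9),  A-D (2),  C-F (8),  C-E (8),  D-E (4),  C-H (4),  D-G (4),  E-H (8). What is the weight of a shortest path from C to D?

Some routes from C to D:
C → E → D: 8 + 4 = 12
C → H → B → F → D: 4 + 2 + 1 + 6 = 13
C → G → D: 6 + 4 = 10
C → H → G → D: 4 + 1 + 4 = 9
C → H → B → D: 4 + 2 + 6 = 12
Shortest: 9.

9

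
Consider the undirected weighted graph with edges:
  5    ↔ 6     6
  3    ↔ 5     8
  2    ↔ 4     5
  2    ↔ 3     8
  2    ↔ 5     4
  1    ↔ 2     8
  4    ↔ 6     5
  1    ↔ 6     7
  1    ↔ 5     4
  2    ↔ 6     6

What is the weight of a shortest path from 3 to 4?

Comparing a few candidate routes:
3→2→6→4: 8 + 6 + 5 = 19
3→2→4: 8 + 5 = 13
3→5→6→4: 8 + 6 + 5 = 19
3→5→2→4: 8 + 4 + 5 = 17
The minimum is 13.

13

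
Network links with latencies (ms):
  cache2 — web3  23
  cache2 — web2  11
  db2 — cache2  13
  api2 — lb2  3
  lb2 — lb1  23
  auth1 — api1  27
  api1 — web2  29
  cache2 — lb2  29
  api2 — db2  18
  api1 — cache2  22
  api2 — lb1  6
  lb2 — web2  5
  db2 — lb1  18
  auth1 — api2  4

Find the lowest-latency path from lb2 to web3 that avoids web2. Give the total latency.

Comparing a few candidate routes:
lb2→api2→lb1→db2→cache2→web3: 3 + 6 + 18 + 13 + 23 = 63
lb2→api2→auth1→api1→cache2→web3: 3 + 4 + 27 + 22 + 23 = 79
lb2→cache2→web3: 29 + 23 = 52
lb2→api2→db2→cache2→web3: 3 + 18 + 13 + 23 = 57
lb2→lb1→db2→cache2→web3: 23 + 18 + 13 + 23 = 77
lb2→lb1→api2→db2→cache2→web3: 23 + 6 + 18 + 13 + 23 = 83
Best route has total 52 ms.

52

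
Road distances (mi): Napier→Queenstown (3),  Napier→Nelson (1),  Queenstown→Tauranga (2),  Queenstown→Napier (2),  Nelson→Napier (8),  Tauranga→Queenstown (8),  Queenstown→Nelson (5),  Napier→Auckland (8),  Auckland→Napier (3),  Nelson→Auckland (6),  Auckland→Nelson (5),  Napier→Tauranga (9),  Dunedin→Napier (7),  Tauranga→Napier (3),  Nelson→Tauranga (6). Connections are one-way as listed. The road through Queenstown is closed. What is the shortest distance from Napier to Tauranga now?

Candidate routes:
Napier-Nelson-Tauranga: 1 + 6 = 7
Napier-Auckland-Nelson-Tauranga: 8 + 5 + 6 = 19
Napier-Tauranga: 9
The minimum is 7 mi.

7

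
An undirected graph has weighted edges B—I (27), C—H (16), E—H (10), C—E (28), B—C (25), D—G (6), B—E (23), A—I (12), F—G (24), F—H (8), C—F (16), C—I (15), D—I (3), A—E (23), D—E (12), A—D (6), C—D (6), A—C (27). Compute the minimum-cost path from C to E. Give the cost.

18

Checking several routes:
C→E: 28
C→D→E: 6 + 12 = 18
C→H→E: 16 + 10 = 26
The minimum is 18.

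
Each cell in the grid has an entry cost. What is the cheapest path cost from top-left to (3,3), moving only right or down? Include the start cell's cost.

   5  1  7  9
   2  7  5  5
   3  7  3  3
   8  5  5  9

32

Take (0,0) -> (1,0) -> (2,0) -> (2,1) -> (2,2) -> (2,3) -> (3,3) for a total of 5 + 2 + 3 + 7 + 3 + 3 + 9 = 32.
For comparison, the top-then-right route costs 39.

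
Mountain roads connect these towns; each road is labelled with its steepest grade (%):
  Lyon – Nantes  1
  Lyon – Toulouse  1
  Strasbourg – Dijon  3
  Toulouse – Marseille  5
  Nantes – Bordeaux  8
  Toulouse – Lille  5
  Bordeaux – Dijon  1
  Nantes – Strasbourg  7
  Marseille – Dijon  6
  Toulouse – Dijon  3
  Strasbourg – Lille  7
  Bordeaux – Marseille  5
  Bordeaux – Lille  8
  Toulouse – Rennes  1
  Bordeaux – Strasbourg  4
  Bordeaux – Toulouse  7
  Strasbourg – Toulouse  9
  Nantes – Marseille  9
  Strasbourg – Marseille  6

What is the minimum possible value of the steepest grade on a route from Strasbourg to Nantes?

3

Some routes from Strasbourg to Nantes:
Strasbourg - Bordeaux - Dijon - Toulouse - Lyon - Nantes: max(4, 1, 3, 1, 1) = 4
Strasbourg - Bordeaux - Marseille - Toulouse - Lyon - Nantes: max(4, 5, 5, 1, 1) = 5
Strasbourg - Bordeaux - Marseille - Dijon - Toulouse - Lyon - Nantes: max(4, 5, 6, 3, 1, 1) = 6
Strasbourg - Dijon - Bordeaux - Marseille - Toulouse - Lyon - Nantes: max(3, 1, 5, 5, 1, 1) = 5
Strasbourg - Dijon - Toulouse - Lyon - Nantes: max(3, 3, 1, 1) = 3
Strasbourg - Bordeaux - Dijon - Marseille - Toulouse - Lyon - Nantes: max(4, 1, 6, 5, 1, 1) = 6
Smallest bottleneck: 3%.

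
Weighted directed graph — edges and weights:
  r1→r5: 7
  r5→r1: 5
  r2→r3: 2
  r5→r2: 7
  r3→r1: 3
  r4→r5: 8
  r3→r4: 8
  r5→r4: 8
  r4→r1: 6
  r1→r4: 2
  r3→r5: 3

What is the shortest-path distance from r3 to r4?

5

Checking several routes:
r3 → r4: 8
r3 → r1 → r4: 3 + 2 = 5
r3 → r5 → r1 → r4: 3 + 5 + 2 = 10
Best route has total 5.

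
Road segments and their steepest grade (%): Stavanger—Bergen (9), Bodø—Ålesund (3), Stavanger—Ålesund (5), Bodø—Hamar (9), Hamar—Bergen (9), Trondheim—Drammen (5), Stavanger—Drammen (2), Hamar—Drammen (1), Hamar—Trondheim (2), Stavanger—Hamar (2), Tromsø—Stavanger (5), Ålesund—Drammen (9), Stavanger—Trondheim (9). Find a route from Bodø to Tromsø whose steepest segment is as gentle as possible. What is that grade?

A few of the Bodø→Tromsø routes:
Bodø → Ålesund → Stavanger → Tromsø: max(3, 5, 5) = 5
Bodø → Ålesund → Drammen → Hamar → Trondheim → Stavanger → Tromsø: max(3, 9, 1, 2, 9, 5) = 9
Bodø → Ålesund → Drammen → Hamar → Bergen → Stavanger → Tromsø: max(3, 9, 1, 9, 9, 5) = 9
Bodø → Ålesund → Drammen → Stavanger → Tromsø: max(3, 9, 2, 5) = 9
Bodø → Ålesund → Drammen → Hamar → Stavanger → Tromsø: max(3, 9, 1, 2, 5) = 9
Smallest bottleneck: 5%.

5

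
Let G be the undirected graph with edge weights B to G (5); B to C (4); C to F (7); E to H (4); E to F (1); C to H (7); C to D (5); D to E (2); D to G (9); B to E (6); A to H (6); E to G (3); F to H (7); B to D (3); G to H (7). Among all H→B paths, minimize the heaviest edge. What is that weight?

Comparing a few candidate routes:
H→E→D→C→B: max(4, 2, 5, 4) = 5
H→E→G→B: max(4, 3, 5) = 5
H→E→D→B: max(4, 2, 3) = 4
The minimum achievable maximum is 4.

4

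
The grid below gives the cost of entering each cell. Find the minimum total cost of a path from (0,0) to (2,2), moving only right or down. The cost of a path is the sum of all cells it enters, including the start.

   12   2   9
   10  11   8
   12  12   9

40

Path [0,0] → [0,1] → [0,2] → [1,2] → [2,2]: 12 + 2 + 9 + 8 + 9 = 40.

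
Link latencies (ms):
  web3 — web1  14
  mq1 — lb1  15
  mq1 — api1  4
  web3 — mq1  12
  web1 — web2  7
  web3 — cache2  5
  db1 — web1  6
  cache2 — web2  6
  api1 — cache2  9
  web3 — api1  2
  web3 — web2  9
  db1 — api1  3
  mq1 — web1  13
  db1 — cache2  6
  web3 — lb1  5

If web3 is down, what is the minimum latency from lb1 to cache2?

A few of the lb1→cache2 routes:
lb1 -> mq1 -> api1 -> cache2: 15 + 4 + 9 = 28
lb1 -> mq1 -> api1 -> db1 -> cache2: 15 + 4 + 3 + 6 = 28
lb1 -> mq1 -> web1 -> db1 -> cache2: 15 + 13 + 6 + 6 = 40
lb1 -> mq1 -> api1 -> db1 -> web1 -> web2 -> cache2: 15 + 4 + 3 + 6 + 7 + 6 = 41
The minimum is 28 ms.

28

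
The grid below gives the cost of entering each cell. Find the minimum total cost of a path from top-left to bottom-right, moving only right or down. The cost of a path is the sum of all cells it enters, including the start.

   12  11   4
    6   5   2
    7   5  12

37

Path (0,0) → (1,0) → (1,1) → (1,2) → (2,2): 12 + 6 + 5 + 2 + 12 = 37.
For comparison, the top-then-right route costs 41.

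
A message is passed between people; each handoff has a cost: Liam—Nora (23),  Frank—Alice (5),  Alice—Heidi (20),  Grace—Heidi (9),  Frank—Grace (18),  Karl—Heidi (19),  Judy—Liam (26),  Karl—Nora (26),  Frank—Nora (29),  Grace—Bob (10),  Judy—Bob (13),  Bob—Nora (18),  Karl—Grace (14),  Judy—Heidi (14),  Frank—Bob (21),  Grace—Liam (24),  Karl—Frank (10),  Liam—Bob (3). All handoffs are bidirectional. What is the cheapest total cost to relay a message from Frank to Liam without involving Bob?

42

A few of the Frank→Liam routes:
Frank - Nora - Liam: 29 + 23 = 52
Frank - Grace - Liam: 18 + 24 = 42
Frank - Karl - Grace - Liam: 10 + 14 + 24 = 48
Frank - Alice - Heidi - Grace - Liam: 5 + 20 + 9 + 24 = 58
Frank - Karl - Nora - Liam: 10 + 26 + 23 = 59
The minimum is 42.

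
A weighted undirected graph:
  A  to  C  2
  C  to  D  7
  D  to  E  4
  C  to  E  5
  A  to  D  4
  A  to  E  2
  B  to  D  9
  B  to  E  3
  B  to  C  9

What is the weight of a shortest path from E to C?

4

Comparing a few candidate routes:
E-D-C: 4 + 7 = 11
E-D-A-C: 4 + 4 + 2 = 10
E-B-C: 3 + 9 = 12
E-A-C: 2 + 2 = 4
E-C: 5
Shortest: 4.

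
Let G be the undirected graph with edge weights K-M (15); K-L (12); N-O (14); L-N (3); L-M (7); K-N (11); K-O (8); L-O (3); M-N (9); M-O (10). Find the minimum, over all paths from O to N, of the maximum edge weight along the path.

Some routes from O to N:
O→L→N: max(3, 3) = 3
O→M→N: max(10, 9) = 10
O→L→M→N: max(3, 7, 9) = 9
Smallest bottleneck: 3.

3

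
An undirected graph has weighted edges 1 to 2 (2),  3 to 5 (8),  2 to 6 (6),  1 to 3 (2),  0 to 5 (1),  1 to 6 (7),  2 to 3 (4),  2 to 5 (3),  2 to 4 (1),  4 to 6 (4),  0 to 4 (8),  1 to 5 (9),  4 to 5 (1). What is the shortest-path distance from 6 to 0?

Comparing a few candidate routes:
6 -> 2 -> 5 -> 0: 6 + 3 + 1 = 10
6 -> 1 -> 2 -> 4 -> 5 -> 0: 7 + 2 + 1 + 1 + 1 = 12
6 -> 2 -> 4 -> 5 -> 0: 6 + 1 + 1 + 1 = 9
6 -> 4 -> 5 -> 0: 4 + 1 + 1 = 6
6 -> 4 -> 2 -> 5 -> 0: 4 + 1 + 3 + 1 = 9
The minimum is 6.

6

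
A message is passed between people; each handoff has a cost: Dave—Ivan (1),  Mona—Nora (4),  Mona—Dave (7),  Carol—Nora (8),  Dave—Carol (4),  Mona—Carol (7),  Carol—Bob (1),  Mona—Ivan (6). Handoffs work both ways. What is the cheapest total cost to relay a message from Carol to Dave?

Checking several routes:
Carol-Dave: 4
Carol-Mona-Dave: 7 + 7 = 14
Carol-Mona-Ivan-Dave: 7 + 6 + 1 = 14
The minimum is 4.

4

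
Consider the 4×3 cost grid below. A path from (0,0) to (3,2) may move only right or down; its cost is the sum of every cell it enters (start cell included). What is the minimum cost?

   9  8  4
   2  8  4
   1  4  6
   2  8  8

Path (0,0) → (1,0) → (2,0) → (2,1) → (2,2) → (3,2): 9 + 2 + 1 + 4 + 6 + 8 = 30.
(Top row then right column would cost 39.)

30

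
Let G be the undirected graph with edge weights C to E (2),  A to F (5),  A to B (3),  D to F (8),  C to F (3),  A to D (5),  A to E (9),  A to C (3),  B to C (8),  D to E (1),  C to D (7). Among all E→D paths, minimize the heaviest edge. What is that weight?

Checking several routes:
E → D: max(1) = 1
E → C → A → D: max(2, 3, 5) = 5
E → C → F → A → D: max(2, 3, 5, 5) = 5
Best route has worst link 1.

1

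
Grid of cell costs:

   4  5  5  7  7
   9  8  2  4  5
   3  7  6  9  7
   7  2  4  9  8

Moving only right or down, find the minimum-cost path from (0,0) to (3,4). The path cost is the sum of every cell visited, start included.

40

Best path: r0c0 r0c1 r0c2 r1c2 r1c3 r1c4 r2c4 r3c4
Cost: 4 + 5 + 5 + 2 + 4 + 5 + 7 + 8 = 40
(Top row then right column would cost 48.)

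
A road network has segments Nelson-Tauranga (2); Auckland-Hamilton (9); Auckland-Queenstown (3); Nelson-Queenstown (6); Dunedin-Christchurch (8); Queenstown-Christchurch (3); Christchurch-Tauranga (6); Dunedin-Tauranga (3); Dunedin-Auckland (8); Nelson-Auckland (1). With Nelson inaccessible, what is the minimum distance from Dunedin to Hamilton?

Paths from Dunedin to Hamilton avoiding Nelson:
Dunedin - Christchurch - Queenstown - Auckland - Hamilton: 8 + 3 + 3 + 9 = 23
Dunedin - Tauranga - Christchurch - Queenstown - Auckland - Hamilton: 3 + 6 + 3 + 3 + 9 = 24
Dunedin - Auckland - Hamilton: 8 + 9 = 17
Shortest: 17 km.

17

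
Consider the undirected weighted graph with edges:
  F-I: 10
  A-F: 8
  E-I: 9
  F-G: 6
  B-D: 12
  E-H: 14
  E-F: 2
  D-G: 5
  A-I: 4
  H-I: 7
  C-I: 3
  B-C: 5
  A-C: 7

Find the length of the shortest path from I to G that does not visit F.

Paths from I to G avoiding F:
I→A→C→B→D→G: 4 + 7 + 5 + 12 + 5 = 33
I→C→B→D→G: 3 + 5 + 12 + 5 = 25
The minimum is 25.

25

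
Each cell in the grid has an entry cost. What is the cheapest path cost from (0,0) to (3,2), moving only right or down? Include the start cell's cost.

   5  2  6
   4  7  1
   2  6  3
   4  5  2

Take (0,0) → (0,1) → (0,2) → (1,2) → (2,2) → (3,2) for a total of 5 + 2 + 6 + 1 + 3 + 2 = 19.

19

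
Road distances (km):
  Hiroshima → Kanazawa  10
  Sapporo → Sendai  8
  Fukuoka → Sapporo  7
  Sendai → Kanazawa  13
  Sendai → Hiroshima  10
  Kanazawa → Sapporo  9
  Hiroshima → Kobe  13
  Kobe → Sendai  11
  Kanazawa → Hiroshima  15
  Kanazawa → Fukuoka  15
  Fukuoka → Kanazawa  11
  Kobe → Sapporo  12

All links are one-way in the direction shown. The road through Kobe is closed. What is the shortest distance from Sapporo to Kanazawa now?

Paths from Sapporo to Kanazawa avoiding Kobe:
Sapporo -> Sendai -> Hiroshima -> Kanazawa: 8 + 10 + 10 = 28
Sapporo -> Sendai -> Kanazawa: 8 + 13 = 21
Best route has total 21 km.

21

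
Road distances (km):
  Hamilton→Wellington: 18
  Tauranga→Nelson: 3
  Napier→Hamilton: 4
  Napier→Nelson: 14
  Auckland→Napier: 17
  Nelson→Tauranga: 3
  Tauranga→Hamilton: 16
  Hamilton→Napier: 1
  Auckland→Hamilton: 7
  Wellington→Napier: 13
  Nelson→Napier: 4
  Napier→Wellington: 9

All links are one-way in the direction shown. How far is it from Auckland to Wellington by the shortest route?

Routes from Auckland to Wellington:
Auckland→Napier→Hamilton→Wellington: 17 + 4 + 18 = 39
Auckland→Napier→Wellington: 17 + 9 = 26
Auckland→Hamilton→Wellington: 7 + 18 = 25
Auckland→Napier→Nelson→Tauranga→Hamilton→Wellington: 17 + 14 + 3 + 16 + 18 = 68
Auckland→Hamilton→Napier→Wellington: 7 + 1 + 9 = 17
The minimum is 17 km.

17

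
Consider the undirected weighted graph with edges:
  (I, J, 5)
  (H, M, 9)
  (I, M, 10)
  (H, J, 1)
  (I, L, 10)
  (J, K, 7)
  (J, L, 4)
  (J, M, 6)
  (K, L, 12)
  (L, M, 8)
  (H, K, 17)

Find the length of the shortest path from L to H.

5

A few of the L→H routes:
L → M → J → H: 8 + 6 + 1 = 15
L → I → J → H: 10 + 5 + 1 = 16
L → J → H: 4 + 1 = 5
L → M → H: 8 + 9 = 17
The minimum is 5.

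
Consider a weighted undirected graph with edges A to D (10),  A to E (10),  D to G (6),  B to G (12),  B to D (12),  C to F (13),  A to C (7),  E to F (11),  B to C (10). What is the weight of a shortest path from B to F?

Checking several routes:
B -> C -> A -> E -> F: 10 + 7 + 10 + 11 = 38
B -> D -> A -> C -> F: 12 + 10 + 7 + 13 = 42
B -> C -> F: 10 + 13 = 23
B -> D -> A -> E -> F: 12 + 10 + 10 + 11 = 43
Best route has total 23.

23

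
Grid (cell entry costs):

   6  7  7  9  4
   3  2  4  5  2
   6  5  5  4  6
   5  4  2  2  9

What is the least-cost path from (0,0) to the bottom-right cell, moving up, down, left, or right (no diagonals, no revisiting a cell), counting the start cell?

33

Path r0c0→r1c0→r1c1→r1c2→r2c2→r3c2→r3c3→r3c4: 6 + 3 + 2 + 4 + 5 + 2 + 2 + 9 = 33.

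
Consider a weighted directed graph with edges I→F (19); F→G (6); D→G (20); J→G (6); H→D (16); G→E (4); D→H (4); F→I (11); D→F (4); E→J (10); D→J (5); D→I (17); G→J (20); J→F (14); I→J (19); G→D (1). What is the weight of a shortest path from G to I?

Candidate routes:
G→D→J→F→I: 1 + 5 + 14 + 11 = 31
G→E→J→F→I: 4 + 10 + 14 + 11 = 39
G→D→I: 1 + 17 = 18
G→J→F→I: 20 + 14 + 11 = 45
G→D→F→I: 1 + 4 + 11 = 16
Best route has total 16.

16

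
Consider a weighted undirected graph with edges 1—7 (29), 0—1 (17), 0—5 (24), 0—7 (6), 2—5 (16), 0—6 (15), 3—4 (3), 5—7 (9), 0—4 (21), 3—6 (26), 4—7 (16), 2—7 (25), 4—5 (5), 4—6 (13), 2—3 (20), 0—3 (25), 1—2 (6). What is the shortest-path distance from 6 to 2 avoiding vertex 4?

Some routes from 6 to 2 avoiding 4:
6 -> 0 -> 7 -> 2: 15 + 6 + 25 = 46
6 -> 0 -> 7 -> 5 -> 2: 15 + 6 + 9 + 16 = 46
6 -> 3 -> 2: 26 + 20 = 46
6 -> 0 -> 1 -> 2: 15 + 17 + 6 = 38
Best route has total 38.

38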